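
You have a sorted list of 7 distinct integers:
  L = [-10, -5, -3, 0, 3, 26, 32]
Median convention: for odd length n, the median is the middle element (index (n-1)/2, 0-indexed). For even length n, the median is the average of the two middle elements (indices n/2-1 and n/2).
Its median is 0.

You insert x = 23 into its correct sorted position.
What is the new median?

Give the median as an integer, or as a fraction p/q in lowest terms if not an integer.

Answer: 3/2

Derivation:
Old list (sorted, length 7): [-10, -5, -3, 0, 3, 26, 32]
Old median = 0
Insert x = 23
Old length odd (7). Middle was index 3 = 0.
New length even (8). New median = avg of two middle elements.
x = 23: 5 elements are < x, 2 elements are > x.
New sorted list: [-10, -5, -3, 0, 3, 23, 26, 32]
New median = 3/2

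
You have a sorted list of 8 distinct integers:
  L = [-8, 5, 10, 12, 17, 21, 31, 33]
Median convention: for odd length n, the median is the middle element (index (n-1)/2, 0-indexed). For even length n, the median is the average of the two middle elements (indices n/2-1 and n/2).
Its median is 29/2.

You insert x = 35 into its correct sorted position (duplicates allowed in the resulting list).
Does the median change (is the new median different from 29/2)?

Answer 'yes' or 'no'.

Answer: yes

Derivation:
Old median = 29/2
Insert x = 35
New median = 17
Changed? yes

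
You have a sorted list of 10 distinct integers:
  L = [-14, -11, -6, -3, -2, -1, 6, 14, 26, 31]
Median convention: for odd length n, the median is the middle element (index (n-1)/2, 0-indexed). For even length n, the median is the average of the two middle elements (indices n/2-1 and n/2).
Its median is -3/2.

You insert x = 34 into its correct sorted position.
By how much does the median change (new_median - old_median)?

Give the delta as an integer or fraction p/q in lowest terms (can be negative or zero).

Old median = -3/2
After inserting x = 34: new sorted = [-14, -11, -6, -3, -2, -1, 6, 14, 26, 31, 34]
New median = -1
Delta = -1 - -3/2 = 1/2

Answer: 1/2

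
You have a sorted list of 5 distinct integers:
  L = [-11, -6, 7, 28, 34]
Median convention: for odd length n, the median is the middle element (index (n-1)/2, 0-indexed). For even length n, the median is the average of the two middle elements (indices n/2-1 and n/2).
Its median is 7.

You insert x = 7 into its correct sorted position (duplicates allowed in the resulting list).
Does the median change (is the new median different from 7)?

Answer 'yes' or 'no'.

Answer: no

Derivation:
Old median = 7
Insert x = 7
New median = 7
Changed? no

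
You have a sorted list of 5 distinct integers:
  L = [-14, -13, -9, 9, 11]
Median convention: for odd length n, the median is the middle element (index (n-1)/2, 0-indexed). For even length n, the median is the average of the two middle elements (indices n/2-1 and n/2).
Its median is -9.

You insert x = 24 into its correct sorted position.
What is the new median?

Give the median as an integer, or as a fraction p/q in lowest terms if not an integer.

Answer: 0

Derivation:
Old list (sorted, length 5): [-14, -13, -9, 9, 11]
Old median = -9
Insert x = 24
Old length odd (5). Middle was index 2 = -9.
New length even (6). New median = avg of two middle elements.
x = 24: 5 elements are < x, 0 elements are > x.
New sorted list: [-14, -13, -9, 9, 11, 24]
New median = 0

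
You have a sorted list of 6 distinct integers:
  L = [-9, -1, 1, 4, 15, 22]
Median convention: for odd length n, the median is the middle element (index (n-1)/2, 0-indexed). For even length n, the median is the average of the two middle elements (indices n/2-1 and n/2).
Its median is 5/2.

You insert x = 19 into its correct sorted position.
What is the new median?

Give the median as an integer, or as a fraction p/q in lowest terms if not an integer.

Old list (sorted, length 6): [-9, -1, 1, 4, 15, 22]
Old median = 5/2
Insert x = 19
Old length even (6). Middle pair: indices 2,3 = 1,4.
New length odd (7). New median = single middle element.
x = 19: 5 elements are < x, 1 elements are > x.
New sorted list: [-9, -1, 1, 4, 15, 19, 22]
New median = 4

Answer: 4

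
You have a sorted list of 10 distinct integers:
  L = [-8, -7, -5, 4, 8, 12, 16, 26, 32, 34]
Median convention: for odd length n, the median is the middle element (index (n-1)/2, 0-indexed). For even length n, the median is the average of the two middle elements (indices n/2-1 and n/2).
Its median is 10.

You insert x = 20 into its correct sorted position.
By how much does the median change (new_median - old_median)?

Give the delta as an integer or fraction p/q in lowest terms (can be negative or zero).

Answer: 2

Derivation:
Old median = 10
After inserting x = 20: new sorted = [-8, -7, -5, 4, 8, 12, 16, 20, 26, 32, 34]
New median = 12
Delta = 12 - 10 = 2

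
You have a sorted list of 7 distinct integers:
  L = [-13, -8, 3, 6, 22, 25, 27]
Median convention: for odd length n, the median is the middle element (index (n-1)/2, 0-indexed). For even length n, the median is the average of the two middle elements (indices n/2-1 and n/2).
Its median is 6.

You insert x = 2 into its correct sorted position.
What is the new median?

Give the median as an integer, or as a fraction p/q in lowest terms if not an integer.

Old list (sorted, length 7): [-13, -8, 3, 6, 22, 25, 27]
Old median = 6
Insert x = 2
Old length odd (7). Middle was index 3 = 6.
New length even (8). New median = avg of two middle elements.
x = 2: 2 elements are < x, 5 elements are > x.
New sorted list: [-13, -8, 2, 3, 6, 22, 25, 27]
New median = 9/2

Answer: 9/2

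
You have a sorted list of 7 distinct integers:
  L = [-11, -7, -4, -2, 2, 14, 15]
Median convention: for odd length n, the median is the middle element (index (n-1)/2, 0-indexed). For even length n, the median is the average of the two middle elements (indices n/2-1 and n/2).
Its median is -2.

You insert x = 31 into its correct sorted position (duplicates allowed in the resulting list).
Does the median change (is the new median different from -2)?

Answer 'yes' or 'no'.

Answer: yes

Derivation:
Old median = -2
Insert x = 31
New median = 0
Changed? yes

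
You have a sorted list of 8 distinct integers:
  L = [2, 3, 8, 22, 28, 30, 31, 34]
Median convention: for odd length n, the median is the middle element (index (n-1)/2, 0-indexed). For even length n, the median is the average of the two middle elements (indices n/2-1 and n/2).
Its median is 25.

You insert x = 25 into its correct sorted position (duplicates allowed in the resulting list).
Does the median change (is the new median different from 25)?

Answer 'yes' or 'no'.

Answer: no

Derivation:
Old median = 25
Insert x = 25
New median = 25
Changed? no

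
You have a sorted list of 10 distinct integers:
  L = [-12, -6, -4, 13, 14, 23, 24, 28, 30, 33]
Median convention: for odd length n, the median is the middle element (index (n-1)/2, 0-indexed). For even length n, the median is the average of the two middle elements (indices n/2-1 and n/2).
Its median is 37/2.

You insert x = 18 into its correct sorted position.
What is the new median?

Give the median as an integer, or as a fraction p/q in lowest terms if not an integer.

Old list (sorted, length 10): [-12, -6, -4, 13, 14, 23, 24, 28, 30, 33]
Old median = 37/2
Insert x = 18
Old length even (10). Middle pair: indices 4,5 = 14,23.
New length odd (11). New median = single middle element.
x = 18: 5 elements are < x, 5 elements are > x.
New sorted list: [-12, -6, -4, 13, 14, 18, 23, 24, 28, 30, 33]
New median = 18

Answer: 18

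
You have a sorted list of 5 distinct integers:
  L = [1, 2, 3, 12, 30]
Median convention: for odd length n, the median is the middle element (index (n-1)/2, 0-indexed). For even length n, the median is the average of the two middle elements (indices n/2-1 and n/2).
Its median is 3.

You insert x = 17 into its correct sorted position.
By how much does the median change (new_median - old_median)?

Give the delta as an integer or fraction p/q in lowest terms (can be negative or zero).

Old median = 3
After inserting x = 17: new sorted = [1, 2, 3, 12, 17, 30]
New median = 15/2
Delta = 15/2 - 3 = 9/2

Answer: 9/2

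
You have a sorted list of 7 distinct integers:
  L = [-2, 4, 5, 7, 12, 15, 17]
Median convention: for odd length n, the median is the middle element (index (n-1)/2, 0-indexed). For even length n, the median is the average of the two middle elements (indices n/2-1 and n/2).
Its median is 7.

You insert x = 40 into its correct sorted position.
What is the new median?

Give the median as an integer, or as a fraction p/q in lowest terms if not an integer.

Answer: 19/2

Derivation:
Old list (sorted, length 7): [-2, 4, 5, 7, 12, 15, 17]
Old median = 7
Insert x = 40
Old length odd (7). Middle was index 3 = 7.
New length even (8). New median = avg of two middle elements.
x = 40: 7 elements are < x, 0 elements are > x.
New sorted list: [-2, 4, 5, 7, 12, 15, 17, 40]
New median = 19/2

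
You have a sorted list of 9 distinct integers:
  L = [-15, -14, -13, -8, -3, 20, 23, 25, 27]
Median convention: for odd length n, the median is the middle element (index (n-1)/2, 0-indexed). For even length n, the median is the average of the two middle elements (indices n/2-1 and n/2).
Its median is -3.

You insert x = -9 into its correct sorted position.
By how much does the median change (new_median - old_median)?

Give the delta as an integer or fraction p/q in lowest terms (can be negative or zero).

Answer: -5/2

Derivation:
Old median = -3
After inserting x = -9: new sorted = [-15, -14, -13, -9, -8, -3, 20, 23, 25, 27]
New median = -11/2
Delta = -11/2 - -3 = -5/2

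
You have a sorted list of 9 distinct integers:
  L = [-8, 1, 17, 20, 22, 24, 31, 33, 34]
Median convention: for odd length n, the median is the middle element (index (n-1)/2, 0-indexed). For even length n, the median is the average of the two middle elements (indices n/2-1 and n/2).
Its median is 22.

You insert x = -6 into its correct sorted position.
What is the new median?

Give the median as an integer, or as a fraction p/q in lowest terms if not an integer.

Old list (sorted, length 9): [-8, 1, 17, 20, 22, 24, 31, 33, 34]
Old median = 22
Insert x = -6
Old length odd (9). Middle was index 4 = 22.
New length even (10). New median = avg of two middle elements.
x = -6: 1 elements are < x, 8 elements are > x.
New sorted list: [-8, -6, 1, 17, 20, 22, 24, 31, 33, 34]
New median = 21

Answer: 21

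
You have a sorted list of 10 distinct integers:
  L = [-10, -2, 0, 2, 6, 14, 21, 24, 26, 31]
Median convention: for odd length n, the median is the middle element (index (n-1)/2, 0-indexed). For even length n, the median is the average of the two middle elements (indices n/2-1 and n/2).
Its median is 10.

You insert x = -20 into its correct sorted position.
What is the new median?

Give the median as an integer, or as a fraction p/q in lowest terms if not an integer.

Answer: 6

Derivation:
Old list (sorted, length 10): [-10, -2, 0, 2, 6, 14, 21, 24, 26, 31]
Old median = 10
Insert x = -20
Old length even (10). Middle pair: indices 4,5 = 6,14.
New length odd (11). New median = single middle element.
x = -20: 0 elements are < x, 10 elements are > x.
New sorted list: [-20, -10, -2, 0, 2, 6, 14, 21, 24, 26, 31]
New median = 6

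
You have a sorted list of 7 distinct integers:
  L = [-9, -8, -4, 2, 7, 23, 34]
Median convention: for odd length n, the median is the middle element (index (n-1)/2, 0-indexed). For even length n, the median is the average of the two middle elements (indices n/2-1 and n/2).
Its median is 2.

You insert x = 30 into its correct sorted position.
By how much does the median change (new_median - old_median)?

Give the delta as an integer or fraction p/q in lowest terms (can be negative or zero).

Old median = 2
After inserting x = 30: new sorted = [-9, -8, -4, 2, 7, 23, 30, 34]
New median = 9/2
Delta = 9/2 - 2 = 5/2

Answer: 5/2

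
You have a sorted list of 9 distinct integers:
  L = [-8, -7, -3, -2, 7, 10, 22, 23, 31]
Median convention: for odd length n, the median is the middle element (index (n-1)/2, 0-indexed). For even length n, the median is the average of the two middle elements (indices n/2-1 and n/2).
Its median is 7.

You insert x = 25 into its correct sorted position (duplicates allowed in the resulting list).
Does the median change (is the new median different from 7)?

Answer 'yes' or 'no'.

Answer: yes

Derivation:
Old median = 7
Insert x = 25
New median = 17/2
Changed? yes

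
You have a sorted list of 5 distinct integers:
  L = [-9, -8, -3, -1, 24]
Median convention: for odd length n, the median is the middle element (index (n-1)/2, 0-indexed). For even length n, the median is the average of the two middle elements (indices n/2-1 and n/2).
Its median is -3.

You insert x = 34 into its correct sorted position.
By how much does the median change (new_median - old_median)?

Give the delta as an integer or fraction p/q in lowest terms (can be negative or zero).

Old median = -3
After inserting x = 34: new sorted = [-9, -8, -3, -1, 24, 34]
New median = -2
Delta = -2 - -3 = 1

Answer: 1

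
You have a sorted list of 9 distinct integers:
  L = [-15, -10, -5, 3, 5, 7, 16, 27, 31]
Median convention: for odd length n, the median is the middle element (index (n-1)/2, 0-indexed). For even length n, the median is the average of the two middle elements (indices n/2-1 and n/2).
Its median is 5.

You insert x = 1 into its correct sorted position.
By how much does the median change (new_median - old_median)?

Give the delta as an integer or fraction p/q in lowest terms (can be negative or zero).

Old median = 5
After inserting x = 1: new sorted = [-15, -10, -5, 1, 3, 5, 7, 16, 27, 31]
New median = 4
Delta = 4 - 5 = -1

Answer: -1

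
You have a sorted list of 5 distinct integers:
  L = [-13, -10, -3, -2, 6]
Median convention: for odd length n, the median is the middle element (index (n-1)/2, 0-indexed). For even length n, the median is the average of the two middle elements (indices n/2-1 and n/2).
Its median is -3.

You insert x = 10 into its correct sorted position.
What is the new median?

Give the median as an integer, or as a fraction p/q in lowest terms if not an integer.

Old list (sorted, length 5): [-13, -10, -3, -2, 6]
Old median = -3
Insert x = 10
Old length odd (5). Middle was index 2 = -3.
New length even (6). New median = avg of two middle elements.
x = 10: 5 elements are < x, 0 elements are > x.
New sorted list: [-13, -10, -3, -2, 6, 10]
New median = -5/2

Answer: -5/2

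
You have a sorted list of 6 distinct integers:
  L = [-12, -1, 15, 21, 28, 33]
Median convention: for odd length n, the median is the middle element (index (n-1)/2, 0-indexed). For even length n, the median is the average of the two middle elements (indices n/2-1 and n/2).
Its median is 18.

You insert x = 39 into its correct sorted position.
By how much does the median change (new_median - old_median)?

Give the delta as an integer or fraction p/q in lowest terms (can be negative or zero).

Answer: 3

Derivation:
Old median = 18
After inserting x = 39: new sorted = [-12, -1, 15, 21, 28, 33, 39]
New median = 21
Delta = 21 - 18 = 3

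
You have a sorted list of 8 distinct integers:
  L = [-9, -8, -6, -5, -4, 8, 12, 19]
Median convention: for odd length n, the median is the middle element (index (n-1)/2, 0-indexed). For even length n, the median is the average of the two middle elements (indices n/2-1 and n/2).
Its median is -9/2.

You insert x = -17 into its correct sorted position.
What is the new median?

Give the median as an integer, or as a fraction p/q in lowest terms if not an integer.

Answer: -5

Derivation:
Old list (sorted, length 8): [-9, -8, -6, -5, -4, 8, 12, 19]
Old median = -9/2
Insert x = -17
Old length even (8). Middle pair: indices 3,4 = -5,-4.
New length odd (9). New median = single middle element.
x = -17: 0 elements are < x, 8 elements are > x.
New sorted list: [-17, -9, -8, -6, -5, -4, 8, 12, 19]
New median = -5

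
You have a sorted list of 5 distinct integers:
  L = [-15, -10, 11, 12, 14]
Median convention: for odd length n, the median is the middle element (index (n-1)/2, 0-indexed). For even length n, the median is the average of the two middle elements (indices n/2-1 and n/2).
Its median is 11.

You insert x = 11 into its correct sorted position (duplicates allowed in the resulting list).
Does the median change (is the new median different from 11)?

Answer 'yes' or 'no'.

Old median = 11
Insert x = 11
New median = 11
Changed? no

Answer: no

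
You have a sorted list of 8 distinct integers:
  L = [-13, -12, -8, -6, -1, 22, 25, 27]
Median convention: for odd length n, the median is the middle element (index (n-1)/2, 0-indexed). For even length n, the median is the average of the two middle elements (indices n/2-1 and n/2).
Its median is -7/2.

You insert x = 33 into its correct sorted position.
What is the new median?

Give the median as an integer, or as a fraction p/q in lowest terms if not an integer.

Old list (sorted, length 8): [-13, -12, -8, -6, -1, 22, 25, 27]
Old median = -7/2
Insert x = 33
Old length even (8). Middle pair: indices 3,4 = -6,-1.
New length odd (9). New median = single middle element.
x = 33: 8 elements are < x, 0 elements are > x.
New sorted list: [-13, -12, -8, -6, -1, 22, 25, 27, 33]
New median = -1

Answer: -1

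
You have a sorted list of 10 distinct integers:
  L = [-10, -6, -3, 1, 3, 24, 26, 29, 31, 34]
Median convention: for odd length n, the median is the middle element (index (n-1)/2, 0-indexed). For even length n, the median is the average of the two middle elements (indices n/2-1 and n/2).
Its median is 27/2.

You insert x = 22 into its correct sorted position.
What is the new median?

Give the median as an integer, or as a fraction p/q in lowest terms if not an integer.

Old list (sorted, length 10): [-10, -6, -3, 1, 3, 24, 26, 29, 31, 34]
Old median = 27/2
Insert x = 22
Old length even (10). Middle pair: indices 4,5 = 3,24.
New length odd (11). New median = single middle element.
x = 22: 5 elements are < x, 5 elements are > x.
New sorted list: [-10, -6, -3, 1, 3, 22, 24, 26, 29, 31, 34]
New median = 22

Answer: 22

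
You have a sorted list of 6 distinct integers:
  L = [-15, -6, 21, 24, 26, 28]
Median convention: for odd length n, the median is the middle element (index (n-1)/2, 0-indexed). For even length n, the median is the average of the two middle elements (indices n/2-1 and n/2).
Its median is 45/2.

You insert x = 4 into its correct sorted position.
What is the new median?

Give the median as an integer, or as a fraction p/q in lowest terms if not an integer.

Answer: 21

Derivation:
Old list (sorted, length 6): [-15, -6, 21, 24, 26, 28]
Old median = 45/2
Insert x = 4
Old length even (6). Middle pair: indices 2,3 = 21,24.
New length odd (7). New median = single middle element.
x = 4: 2 elements are < x, 4 elements are > x.
New sorted list: [-15, -6, 4, 21, 24, 26, 28]
New median = 21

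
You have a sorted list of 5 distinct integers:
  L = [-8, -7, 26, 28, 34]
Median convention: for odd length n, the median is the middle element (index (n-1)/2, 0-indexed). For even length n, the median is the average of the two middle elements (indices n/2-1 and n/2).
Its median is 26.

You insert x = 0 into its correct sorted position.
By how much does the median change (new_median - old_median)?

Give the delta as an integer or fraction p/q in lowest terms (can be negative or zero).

Old median = 26
After inserting x = 0: new sorted = [-8, -7, 0, 26, 28, 34]
New median = 13
Delta = 13 - 26 = -13

Answer: -13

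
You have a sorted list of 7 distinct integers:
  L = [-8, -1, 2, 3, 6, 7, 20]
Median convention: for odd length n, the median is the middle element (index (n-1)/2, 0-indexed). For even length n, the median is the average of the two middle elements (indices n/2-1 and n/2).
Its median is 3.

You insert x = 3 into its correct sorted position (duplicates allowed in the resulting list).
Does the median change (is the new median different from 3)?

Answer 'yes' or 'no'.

Answer: no

Derivation:
Old median = 3
Insert x = 3
New median = 3
Changed? no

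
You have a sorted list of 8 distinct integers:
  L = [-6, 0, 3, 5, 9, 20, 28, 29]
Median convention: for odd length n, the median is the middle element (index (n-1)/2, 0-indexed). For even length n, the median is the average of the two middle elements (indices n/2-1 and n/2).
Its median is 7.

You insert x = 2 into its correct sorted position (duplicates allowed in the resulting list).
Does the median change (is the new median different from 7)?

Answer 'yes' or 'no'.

Answer: yes

Derivation:
Old median = 7
Insert x = 2
New median = 5
Changed? yes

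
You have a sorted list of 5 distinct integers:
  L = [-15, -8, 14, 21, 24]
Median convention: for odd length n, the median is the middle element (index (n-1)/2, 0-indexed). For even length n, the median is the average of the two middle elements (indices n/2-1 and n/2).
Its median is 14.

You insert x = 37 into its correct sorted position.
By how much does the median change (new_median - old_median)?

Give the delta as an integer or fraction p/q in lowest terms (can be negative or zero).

Answer: 7/2

Derivation:
Old median = 14
After inserting x = 37: new sorted = [-15, -8, 14, 21, 24, 37]
New median = 35/2
Delta = 35/2 - 14 = 7/2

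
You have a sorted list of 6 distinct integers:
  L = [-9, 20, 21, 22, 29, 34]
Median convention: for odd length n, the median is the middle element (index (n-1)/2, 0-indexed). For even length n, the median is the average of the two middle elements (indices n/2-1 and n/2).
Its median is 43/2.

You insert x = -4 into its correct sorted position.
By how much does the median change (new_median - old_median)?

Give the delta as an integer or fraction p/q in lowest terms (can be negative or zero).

Old median = 43/2
After inserting x = -4: new sorted = [-9, -4, 20, 21, 22, 29, 34]
New median = 21
Delta = 21 - 43/2 = -1/2

Answer: -1/2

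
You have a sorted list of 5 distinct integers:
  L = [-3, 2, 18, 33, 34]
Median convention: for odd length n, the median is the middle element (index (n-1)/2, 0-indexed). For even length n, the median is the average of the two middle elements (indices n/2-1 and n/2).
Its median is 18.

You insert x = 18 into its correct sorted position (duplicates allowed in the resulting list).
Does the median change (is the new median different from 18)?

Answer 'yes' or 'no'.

Answer: no

Derivation:
Old median = 18
Insert x = 18
New median = 18
Changed? no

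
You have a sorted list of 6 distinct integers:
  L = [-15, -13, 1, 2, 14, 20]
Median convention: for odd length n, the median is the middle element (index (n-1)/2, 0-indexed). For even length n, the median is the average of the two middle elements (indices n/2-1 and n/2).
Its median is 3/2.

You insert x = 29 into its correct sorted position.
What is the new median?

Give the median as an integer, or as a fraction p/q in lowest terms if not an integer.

Answer: 2

Derivation:
Old list (sorted, length 6): [-15, -13, 1, 2, 14, 20]
Old median = 3/2
Insert x = 29
Old length even (6). Middle pair: indices 2,3 = 1,2.
New length odd (7). New median = single middle element.
x = 29: 6 elements are < x, 0 elements are > x.
New sorted list: [-15, -13, 1, 2, 14, 20, 29]
New median = 2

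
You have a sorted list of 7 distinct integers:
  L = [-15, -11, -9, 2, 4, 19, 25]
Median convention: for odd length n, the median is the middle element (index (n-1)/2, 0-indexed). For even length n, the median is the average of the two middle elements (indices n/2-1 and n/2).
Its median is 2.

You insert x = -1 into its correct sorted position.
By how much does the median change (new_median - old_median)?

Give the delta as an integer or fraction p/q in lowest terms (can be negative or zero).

Old median = 2
After inserting x = -1: new sorted = [-15, -11, -9, -1, 2, 4, 19, 25]
New median = 1/2
Delta = 1/2 - 2 = -3/2

Answer: -3/2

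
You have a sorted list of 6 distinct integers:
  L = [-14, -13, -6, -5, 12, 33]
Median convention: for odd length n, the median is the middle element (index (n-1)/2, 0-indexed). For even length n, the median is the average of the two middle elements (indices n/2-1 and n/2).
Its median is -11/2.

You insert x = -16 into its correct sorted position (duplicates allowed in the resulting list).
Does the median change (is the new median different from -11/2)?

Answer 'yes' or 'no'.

Old median = -11/2
Insert x = -16
New median = -6
Changed? yes

Answer: yes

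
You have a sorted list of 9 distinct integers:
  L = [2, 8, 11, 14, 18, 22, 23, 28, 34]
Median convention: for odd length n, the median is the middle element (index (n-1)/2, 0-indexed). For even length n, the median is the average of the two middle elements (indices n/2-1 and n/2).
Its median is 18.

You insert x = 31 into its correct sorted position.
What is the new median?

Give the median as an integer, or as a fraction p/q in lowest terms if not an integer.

Answer: 20

Derivation:
Old list (sorted, length 9): [2, 8, 11, 14, 18, 22, 23, 28, 34]
Old median = 18
Insert x = 31
Old length odd (9). Middle was index 4 = 18.
New length even (10). New median = avg of two middle elements.
x = 31: 8 elements are < x, 1 elements are > x.
New sorted list: [2, 8, 11, 14, 18, 22, 23, 28, 31, 34]
New median = 20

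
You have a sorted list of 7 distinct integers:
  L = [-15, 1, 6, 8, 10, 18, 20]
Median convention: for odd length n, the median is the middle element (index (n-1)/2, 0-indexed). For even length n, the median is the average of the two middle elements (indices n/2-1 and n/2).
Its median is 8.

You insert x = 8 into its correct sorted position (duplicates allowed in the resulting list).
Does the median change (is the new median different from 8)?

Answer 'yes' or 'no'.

Old median = 8
Insert x = 8
New median = 8
Changed? no

Answer: no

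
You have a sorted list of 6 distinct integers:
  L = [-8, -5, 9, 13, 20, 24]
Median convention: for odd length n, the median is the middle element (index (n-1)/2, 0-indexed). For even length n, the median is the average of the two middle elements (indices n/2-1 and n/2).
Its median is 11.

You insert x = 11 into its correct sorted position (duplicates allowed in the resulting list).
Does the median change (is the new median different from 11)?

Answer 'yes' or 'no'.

Answer: no

Derivation:
Old median = 11
Insert x = 11
New median = 11
Changed? no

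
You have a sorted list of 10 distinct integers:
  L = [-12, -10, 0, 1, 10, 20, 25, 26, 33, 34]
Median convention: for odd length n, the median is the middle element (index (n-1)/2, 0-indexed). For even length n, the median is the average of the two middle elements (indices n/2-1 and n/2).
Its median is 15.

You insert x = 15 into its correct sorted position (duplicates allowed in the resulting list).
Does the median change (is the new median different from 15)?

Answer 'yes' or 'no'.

Old median = 15
Insert x = 15
New median = 15
Changed? no

Answer: no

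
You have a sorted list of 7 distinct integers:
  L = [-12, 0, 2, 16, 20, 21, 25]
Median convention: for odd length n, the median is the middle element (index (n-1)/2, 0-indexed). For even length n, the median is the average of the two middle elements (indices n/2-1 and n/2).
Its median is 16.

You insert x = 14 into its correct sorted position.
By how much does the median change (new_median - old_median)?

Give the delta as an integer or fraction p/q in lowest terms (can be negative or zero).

Old median = 16
After inserting x = 14: new sorted = [-12, 0, 2, 14, 16, 20, 21, 25]
New median = 15
Delta = 15 - 16 = -1

Answer: -1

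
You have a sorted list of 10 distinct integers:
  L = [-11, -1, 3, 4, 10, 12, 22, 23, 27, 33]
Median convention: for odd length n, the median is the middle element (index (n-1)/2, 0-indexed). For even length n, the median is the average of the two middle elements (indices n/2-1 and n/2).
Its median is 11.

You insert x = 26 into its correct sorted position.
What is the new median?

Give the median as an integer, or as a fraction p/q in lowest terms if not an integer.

Old list (sorted, length 10): [-11, -1, 3, 4, 10, 12, 22, 23, 27, 33]
Old median = 11
Insert x = 26
Old length even (10). Middle pair: indices 4,5 = 10,12.
New length odd (11). New median = single middle element.
x = 26: 8 elements are < x, 2 elements are > x.
New sorted list: [-11, -1, 3, 4, 10, 12, 22, 23, 26, 27, 33]
New median = 12

Answer: 12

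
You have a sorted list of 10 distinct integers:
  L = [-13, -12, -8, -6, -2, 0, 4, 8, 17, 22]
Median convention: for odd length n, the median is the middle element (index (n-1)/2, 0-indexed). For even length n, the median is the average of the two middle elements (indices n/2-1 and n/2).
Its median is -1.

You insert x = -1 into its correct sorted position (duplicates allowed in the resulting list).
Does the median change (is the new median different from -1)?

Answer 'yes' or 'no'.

Old median = -1
Insert x = -1
New median = -1
Changed? no

Answer: no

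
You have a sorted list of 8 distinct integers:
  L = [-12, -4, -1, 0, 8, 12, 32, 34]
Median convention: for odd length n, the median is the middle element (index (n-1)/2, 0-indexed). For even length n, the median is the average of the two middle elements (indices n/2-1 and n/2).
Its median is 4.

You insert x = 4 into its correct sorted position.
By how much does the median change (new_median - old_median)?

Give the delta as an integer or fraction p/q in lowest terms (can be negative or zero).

Old median = 4
After inserting x = 4: new sorted = [-12, -4, -1, 0, 4, 8, 12, 32, 34]
New median = 4
Delta = 4 - 4 = 0

Answer: 0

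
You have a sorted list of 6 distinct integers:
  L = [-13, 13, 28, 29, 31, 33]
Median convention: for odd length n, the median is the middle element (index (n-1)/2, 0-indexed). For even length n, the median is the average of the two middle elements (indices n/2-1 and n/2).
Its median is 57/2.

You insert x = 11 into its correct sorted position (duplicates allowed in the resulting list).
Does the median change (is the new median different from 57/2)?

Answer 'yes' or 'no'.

Old median = 57/2
Insert x = 11
New median = 28
Changed? yes

Answer: yes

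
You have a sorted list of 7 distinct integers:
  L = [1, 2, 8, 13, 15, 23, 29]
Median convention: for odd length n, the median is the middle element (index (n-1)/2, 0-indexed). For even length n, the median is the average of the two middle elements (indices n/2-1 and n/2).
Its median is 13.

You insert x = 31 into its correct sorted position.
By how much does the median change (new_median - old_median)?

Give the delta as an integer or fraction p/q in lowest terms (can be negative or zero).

Answer: 1

Derivation:
Old median = 13
After inserting x = 31: new sorted = [1, 2, 8, 13, 15, 23, 29, 31]
New median = 14
Delta = 14 - 13 = 1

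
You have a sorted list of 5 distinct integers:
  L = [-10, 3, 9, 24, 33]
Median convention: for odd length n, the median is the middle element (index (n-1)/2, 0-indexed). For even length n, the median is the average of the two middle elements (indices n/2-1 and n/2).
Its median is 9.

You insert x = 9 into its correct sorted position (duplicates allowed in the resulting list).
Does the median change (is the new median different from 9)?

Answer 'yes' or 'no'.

Answer: no

Derivation:
Old median = 9
Insert x = 9
New median = 9
Changed? no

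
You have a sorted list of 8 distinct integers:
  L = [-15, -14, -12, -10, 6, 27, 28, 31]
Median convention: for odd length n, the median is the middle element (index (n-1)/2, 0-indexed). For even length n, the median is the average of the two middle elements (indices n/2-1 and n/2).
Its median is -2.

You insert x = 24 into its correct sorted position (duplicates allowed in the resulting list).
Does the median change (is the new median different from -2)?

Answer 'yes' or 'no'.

Answer: yes

Derivation:
Old median = -2
Insert x = 24
New median = 6
Changed? yes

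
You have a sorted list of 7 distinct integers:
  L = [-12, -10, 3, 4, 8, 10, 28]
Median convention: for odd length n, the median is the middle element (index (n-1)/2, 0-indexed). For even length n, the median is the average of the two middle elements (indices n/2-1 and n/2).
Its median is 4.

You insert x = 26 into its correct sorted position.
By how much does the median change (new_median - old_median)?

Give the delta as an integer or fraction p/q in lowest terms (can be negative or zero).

Old median = 4
After inserting x = 26: new sorted = [-12, -10, 3, 4, 8, 10, 26, 28]
New median = 6
Delta = 6 - 4 = 2

Answer: 2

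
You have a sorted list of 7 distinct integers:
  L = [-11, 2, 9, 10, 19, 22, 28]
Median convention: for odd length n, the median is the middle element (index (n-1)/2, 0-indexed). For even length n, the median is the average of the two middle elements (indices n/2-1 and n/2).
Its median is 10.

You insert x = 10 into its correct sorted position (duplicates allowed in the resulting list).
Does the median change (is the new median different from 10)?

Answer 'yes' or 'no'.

Old median = 10
Insert x = 10
New median = 10
Changed? no

Answer: no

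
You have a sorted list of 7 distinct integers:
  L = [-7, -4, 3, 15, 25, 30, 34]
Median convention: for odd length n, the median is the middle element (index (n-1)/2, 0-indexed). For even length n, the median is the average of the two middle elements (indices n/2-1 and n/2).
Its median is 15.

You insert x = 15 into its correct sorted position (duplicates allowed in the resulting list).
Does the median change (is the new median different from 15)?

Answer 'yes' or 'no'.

Answer: no

Derivation:
Old median = 15
Insert x = 15
New median = 15
Changed? no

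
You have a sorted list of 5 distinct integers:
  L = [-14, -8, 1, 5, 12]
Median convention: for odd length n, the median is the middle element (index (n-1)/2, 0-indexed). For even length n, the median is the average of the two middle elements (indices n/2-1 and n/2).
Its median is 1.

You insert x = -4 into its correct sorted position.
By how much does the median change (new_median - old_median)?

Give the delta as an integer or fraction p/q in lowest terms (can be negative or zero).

Answer: -5/2

Derivation:
Old median = 1
After inserting x = -4: new sorted = [-14, -8, -4, 1, 5, 12]
New median = -3/2
Delta = -3/2 - 1 = -5/2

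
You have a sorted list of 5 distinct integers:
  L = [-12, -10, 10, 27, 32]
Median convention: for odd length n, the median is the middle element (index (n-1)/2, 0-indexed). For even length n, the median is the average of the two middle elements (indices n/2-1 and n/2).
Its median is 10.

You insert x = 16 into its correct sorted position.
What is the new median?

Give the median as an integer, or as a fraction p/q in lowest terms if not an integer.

Answer: 13

Derivation:
Old list (sorted, length 5): [-12, -10, 10, 27, 32]
Old median = 10
Insert x = 16
Old length odd (5). Middle was index 2 = 10.
New length even (6). New median = avg of two middle elements.
x = 16: 3 elements are < x, 2 elements are > x.
New sorted list: [-12, -10, 10, 16, 27, 32]
New median = 13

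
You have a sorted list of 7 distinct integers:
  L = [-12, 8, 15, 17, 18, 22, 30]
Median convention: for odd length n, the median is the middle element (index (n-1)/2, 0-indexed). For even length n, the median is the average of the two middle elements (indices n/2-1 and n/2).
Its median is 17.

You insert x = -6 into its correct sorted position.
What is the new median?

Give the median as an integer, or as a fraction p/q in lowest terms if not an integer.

Old list (sorted, length 7): [-12, 8, 15, 17, 18, 22, 30]
Old median = 17
Insert x = -6
Old length odd (7). Middle was index 3 = 17.
New length even (8). New median = avg of two middle elements.
x = -6: 1 elements are < x, 6 elements are > x.
New sorted list: [-12, -6, 8, 15, 17, 18, 22, 30]
New median = 16

Answer: 16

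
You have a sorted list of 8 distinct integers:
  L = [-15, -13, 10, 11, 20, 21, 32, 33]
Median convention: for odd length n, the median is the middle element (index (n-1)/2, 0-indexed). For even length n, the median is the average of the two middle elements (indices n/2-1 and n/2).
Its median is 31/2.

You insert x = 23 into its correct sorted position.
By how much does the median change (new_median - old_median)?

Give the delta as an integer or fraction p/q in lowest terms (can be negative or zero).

Answer: 9/2

Derivation:
Old median = 31/2
After inserting x = 23: new sorted = [-15, -13, 10, 11, 20, 21, 23, 32, 33]
New median = 20
Delta = 20 - 31/2 = 9/2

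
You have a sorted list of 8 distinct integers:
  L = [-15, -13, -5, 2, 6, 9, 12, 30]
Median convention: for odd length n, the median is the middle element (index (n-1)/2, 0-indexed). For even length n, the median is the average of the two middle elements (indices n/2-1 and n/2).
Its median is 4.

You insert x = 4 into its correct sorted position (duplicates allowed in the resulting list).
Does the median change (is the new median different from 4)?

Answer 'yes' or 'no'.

Old median = 4
Insert x = 4
New median = 4
Changed? no

Answer: no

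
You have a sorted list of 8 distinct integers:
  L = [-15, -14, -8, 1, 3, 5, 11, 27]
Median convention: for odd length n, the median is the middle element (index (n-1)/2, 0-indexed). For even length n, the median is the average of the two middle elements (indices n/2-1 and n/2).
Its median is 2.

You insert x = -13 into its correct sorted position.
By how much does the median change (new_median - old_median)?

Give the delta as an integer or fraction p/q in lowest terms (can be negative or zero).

Answer: -1

Derivation:
Old median = 2
After inserting x = -13: new sorted = [-15, -14, -13, -8, 1, 3, 5, 11, 27]
New median = 1
Delta = 1 - 2 = -1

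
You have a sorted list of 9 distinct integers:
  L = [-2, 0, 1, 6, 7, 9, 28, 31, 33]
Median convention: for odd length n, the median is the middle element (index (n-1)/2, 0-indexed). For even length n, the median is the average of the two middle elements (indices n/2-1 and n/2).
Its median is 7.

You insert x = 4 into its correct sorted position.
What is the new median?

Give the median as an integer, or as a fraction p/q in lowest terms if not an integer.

Answer: 13/2

Derivation:
Old list (sorted, length 9): [-2, 0, 1, 6, 7, 9, 28, 31, 33]
Old median = 7
Insert x = 4
Old length odd (9). Middle was index 4 = 7.
New length even (10). New median = avg of two middle elements.
x = 4: 3 elements are < x, 6 elements are > x.
New sorted list: [-2, 0, 1, 4, 6, 7, 9, 28, 31, 33]
New median = 13/2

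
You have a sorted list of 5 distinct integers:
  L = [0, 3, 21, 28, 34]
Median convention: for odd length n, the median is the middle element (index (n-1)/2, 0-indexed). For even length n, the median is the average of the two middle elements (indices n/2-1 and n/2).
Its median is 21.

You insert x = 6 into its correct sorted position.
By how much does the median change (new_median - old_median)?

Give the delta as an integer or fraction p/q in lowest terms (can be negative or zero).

Old median = 21
After inserting x = 6: new sorted = [0, 3, 6, 21, 28, 34]
New median = 27/2
Delta = 27/2 - 21 = -15/2

Answer: -15/2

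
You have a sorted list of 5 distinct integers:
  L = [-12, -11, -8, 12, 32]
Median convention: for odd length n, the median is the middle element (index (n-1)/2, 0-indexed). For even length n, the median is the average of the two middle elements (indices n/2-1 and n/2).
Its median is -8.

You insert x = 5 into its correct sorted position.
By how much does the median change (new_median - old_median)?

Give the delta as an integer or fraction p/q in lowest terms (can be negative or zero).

Old median = -8
After inserting x = 5: new sorted = [-12, -11, -8, 5, 12, 32]
New median = -3/2
Delta = -3/2 - -8 = 13/2

Answer: 13/2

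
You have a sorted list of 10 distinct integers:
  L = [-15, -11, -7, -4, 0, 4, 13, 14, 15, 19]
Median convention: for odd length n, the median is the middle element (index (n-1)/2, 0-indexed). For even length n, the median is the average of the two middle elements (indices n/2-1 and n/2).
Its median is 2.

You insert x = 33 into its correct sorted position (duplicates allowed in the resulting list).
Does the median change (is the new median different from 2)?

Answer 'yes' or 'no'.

Old median = 2
Insert x = 33
New median = 4
Changed? yes

Answer: yes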